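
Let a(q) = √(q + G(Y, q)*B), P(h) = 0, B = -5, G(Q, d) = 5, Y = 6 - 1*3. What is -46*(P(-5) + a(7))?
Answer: -138*I*√2 ≈ -195.16*I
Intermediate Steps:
Y = 3 (Y = 6 - 3 = 3)
a(q) = √(-25 + q) (a(q) = √(q + 5*(-5)) = √(q - 25) = √(-25 + q))
-46*(P(-5) + a(7)) = -46*(0 + √(-25 + 7)) = -46*(0 + √(-18)) = -46*(0 + 3*I*√2) = -138*I*√2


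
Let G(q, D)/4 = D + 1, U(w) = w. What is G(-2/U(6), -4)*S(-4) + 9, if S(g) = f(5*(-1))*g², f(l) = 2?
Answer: -375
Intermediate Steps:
G(q, D) = 4 + 4*D (G(q, D) = 4*(D + 1) = 4*(1 + D) = 4 + 4*D)
S(g) = 2*g²
G(-2/U(6), -4)*S(-4) + 9 = (4 + 4*(-4))*(2*(-4)²) + 9 = (4 - 16)*(2*16) + 9 = -12*32 + 9 = -384 + 9 = -375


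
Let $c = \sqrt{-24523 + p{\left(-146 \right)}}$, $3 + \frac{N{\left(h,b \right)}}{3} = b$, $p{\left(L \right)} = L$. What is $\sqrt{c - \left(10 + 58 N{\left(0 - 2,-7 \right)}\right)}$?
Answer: $\sqrt{1730 + 3 i \sqrt{2741}} \approx 41.636 + 1.8862 i$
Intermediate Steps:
$N{\left(h,b \right)} = -9 + 3 b$
$c = 3 i \sqrt{2741}$ ($c = \sqrt{-24523 - 146} = \sqrt{-24669} = 3 i \sqrt{2741} \approx 157.06 i$)
$\sqrt{c - \left(10 + 58 N{\left(0 - 2,-7 \right)}\right)} = \sqrt{3 i \sqrt{2741} - \left(10 + 58 \left(-9 + 3 \left(-7\right)\right)\right)} = \sqrt{3 i \sqrt{2741} + \left(- 58 \left(-9 - 21\right) + \left(-15 + 5\right)\right)} = \sqrt{3 i \sqrt{2741} - -1730} = \sqrt{3 i \sqrt{2741} + \left(1740 - 10\right)} = \sqrt{3 i \sqrt{2741} + 1730} = \sqrt{1730 + 3 i \sqrt{2741}}$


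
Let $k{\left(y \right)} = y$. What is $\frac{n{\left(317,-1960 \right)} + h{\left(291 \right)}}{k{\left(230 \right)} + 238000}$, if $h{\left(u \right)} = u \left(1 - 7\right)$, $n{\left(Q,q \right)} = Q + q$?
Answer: $- \frac{3389}{238230} \approx -0.014226$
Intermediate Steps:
$h{\left(u \right)} = - 6 u$ ($h{\left(u \right)} = u \left(-6\right) = - 6 u$)
$\frac{n{\left(317,-1960 \right)} + h{\left(291 \right)}}{k{\left(230 \right)} + 238000} = \frac{\left(317 - 1960\right) - 1746}{230 + 238000} = \frac{-1643 - 1746}{238230} = \left(-3389\right) \frac{1}{238230} = - \frac{3389}{238230}$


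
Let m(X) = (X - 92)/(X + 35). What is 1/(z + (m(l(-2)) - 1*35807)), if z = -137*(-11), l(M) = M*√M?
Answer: -5286889/181354065209 + 127*I*√2/725416260836 ≈ -2.9152e-5 + 2.4759e-10*I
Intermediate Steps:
l(M) = M^(3/2)
m(X) = (-92 + X)/(35 + X)
z = 1507
1/(z + (m(l(-2)) - 1*35807)) = 1/(1507 + ((-92 + (-2)^(3/2))/(35 + (-2)^(3/2)) - 1*35807)) = 1/(1507 + ((-92 - 2*I*√2)/(35 - 2*I*√2) - 35807)) = 1/(1507 + (-35807 + (-92 - 2*I*√2)/(35 - 2*I*√2))) = 1/(-34300 + (-92 - 2*I*√2)/(35 - 2*I*√2))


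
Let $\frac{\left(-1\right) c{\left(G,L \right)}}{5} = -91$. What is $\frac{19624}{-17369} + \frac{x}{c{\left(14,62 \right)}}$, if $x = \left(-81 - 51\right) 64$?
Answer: $- \frac{14151112}{718445} \approx -19.697$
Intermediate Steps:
$c{\left(G,L \right)} = 455$ ($c{\left(G,L \right)} = \left(-5\right) \left(-91\right) = 455$)
$x = -8448$ ($x = \left(-132\right) 64 = -8448$)
$\frac{19624}{-17369} + \frac{x}{c{\left(14,62 \right)}} = \frac{19624}{-17369} - \frac{8448}{455} = 19624 \left(- \frac{1}{17369}\right) - \frac{8448}{455} = - \frac{1784}{1579} - \frac{8448}{455} = - \frac{14151112}{718445}$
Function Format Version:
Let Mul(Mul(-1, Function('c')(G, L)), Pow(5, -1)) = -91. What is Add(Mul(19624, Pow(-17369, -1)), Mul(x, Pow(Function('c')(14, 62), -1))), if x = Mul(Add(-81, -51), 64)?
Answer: Rational(-14151112, 718445) ≈ -19.697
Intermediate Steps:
Function('c')(G, L) = 455 (Function('c')(G, L) = Mul(-5, -91) = 455)
x = -8448 (x = Mul(-132, 64) = -8448)
Add(Mul(19624, Pow(-17369, -1)), Mul(x, Pow(Function('c')(14, 62), -1))) = Add(Mul(19624, Pow(-17369, -1)), Mul(-8448, Pow(455, -1))) = Add(Mul(19624, Rational(-1, 17369)), Mul(-8448, Rational(1, 455))) = Add(Rational(-1784, 1579), Rational(-8448, 455)) = Rational(-14151112, 718445)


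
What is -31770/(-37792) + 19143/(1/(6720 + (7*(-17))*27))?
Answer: 1268573546781/18896 ≈ 6.7134e+7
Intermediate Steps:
-31770/(-37792) + 19143/(1/(6720 + (7*(-17))*27)) = -31770*(-1/37792) + 19143/(1/(6720 - 119*27)) = 15885/18896 + 19143/(1/(6720 - 3213)) = 15885/18896 + 19143/(1/3507) = 15885/18896 + 19143*3507 = 15885/18896 + 67134501 = 1268573546781/18896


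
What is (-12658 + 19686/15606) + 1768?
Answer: -1665977/153 ≈ -10889.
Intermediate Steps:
(-12658 + 19686/15606) + 1768 = (-12658 + 19686*(1/15606)) + 1768 = (-12658 + 193/153) + 1768 = -1936481/153 + 1768 = -1665977/153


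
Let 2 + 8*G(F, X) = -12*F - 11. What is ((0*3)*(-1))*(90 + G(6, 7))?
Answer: 0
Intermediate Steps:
G(F, X) = -13/8 - 3*F/2 (G(F, X) = -¼ + (-12*F - 11)/8 = -¼ + (-11 - 12*F)/8 = -¼ + (-11/8 - 3*F/2) = -13/8 - 3*F/2)
((0*3)*(-1))*(90 + G(6, 7)) = ((0*3)*(-1))*(90 + (-13/8 - 3/2*6)) = (0*(-1))*(90 + (-13/8 - 9)) = 0*(90 - 85/8) = 0*(635/8) = 0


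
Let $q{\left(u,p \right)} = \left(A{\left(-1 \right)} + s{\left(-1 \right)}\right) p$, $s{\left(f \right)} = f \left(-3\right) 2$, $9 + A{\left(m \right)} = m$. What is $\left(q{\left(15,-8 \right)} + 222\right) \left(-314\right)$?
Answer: $-79756$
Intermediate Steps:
$A{\left(m \right)} = -9 + m$
$s{\left(f \right)} = - 6 f$ ($s{\left(f \right)} = - 3 f 2 = - 6 f$)
$q{\left(u,p \right)} = - 4 p$ ($q{\left(u,p \right)} = \left(\left(-9 - 1\right) - -6\right) p = \left(-10 + 6\right) p = - 4 p$)
$\left(q{\left(15,-8 \right)} + 222\right) \left(-314\right) = \left(\left(-4\right) \left(-8\right) + 222\right) \left(-314\right) = \left(32 + 222\right) \left(-314\right) = 254 \left(-314\right) = -79756$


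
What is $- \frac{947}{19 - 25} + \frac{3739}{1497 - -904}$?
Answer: $\frac{2296181}{14406} \approx 159.39$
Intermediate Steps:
$- \frac{947}{19 - 25} + \frac{3739}{1497 - -904} = - \frac{947}{19 - 25} + \frac{3739}{1497 + 904} = - \frac{947}{-6} + \frac{3739}{2401} = \left(-947\right) \left(- \frac{1}{6}\right) + 3739 \cdot \frac{1}{2401} = \frac{947}{6} + \frac{3739}{2401} = \frac{2296181}{14406}$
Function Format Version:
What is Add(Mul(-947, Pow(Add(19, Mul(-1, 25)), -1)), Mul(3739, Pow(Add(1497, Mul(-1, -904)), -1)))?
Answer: Rational(2296181, 14406) ≈ 159.39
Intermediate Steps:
Add(Mul(-947, Pow(Add(19, Mul(-1, 25)), -1)), Mul(3739, Pow(Add(1497, Mul(-1, -904)), -1))) = Add(Mul(-947, Pow(Add(19, -25), -1)), Mul(3739, Pow(Add(1497, 904), -1))) = Add(Mul(-947, Pow(-6, -1)), Mul(3739, Pow(2401, -1))) = Add(Mul(-947, Rational(-1, 6)), Mul(3739, Rational(1, 2401))) = Add(Rational(947, 6), Rational(3739, 2401)) = Rational(2296181, 14406)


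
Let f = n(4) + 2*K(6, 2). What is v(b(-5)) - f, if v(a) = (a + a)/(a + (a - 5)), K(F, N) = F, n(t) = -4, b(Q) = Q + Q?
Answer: -36/5 ≈ -7.2000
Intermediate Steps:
b(Q) = 2*Q
v(a) = 2*a/(-5 + 2*a) (v(a) = (2*a)/(a + (-5 + a)) = (2*a)/(-5 + 2*a) = 2*a/(-5 + 2*a))
f = 8 (f = -4 + 2*6 = -4 + 12 = 8)
v(b(-5)) - f = 2*(2*(-5))/(-5 + 2*(2*(-5))) - 1*8 = 2*(-10)/(-5 + 2*(-10)) - 8 = 2*(-10)/(-5 - 20) - 8 = 2*(-10)/(-25) - 8 = 2*(-10)*(-1/25) - 8 = ⅘ - 8 = -36/5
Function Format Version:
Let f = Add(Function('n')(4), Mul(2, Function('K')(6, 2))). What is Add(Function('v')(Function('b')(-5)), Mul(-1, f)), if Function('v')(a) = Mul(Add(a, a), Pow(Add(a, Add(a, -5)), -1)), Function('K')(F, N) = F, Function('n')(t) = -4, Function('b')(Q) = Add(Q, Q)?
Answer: Rational(-36, 5) ≈ -7.2000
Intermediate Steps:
Function('b')(Q) = Mul(2, Q)
Function('v')(a) = Mul(2, a, Pow(Add(-5, Mul(2, a)), -1)) (Function('v')(a) = Mul(Mul(2, a), Pow(Add(a, Add(-5, a)), -1)) = Mul(Mul(2, a), Pow(Add(-5, Mul(2, a)), -1)) = Mul(2, a, Pow(Add(-5, Mul(2, a)), -1)))
f = 8 (f = Add(-4, Mul(2, 6)) = Add(-4, 12) = 8)
Add(Function('v')(Function('b')(-5)), Mul(-1, f)) = Add(Mul(2, Mul(2, -5), Pow(Add(-5, Mul(2, Mul(2, -5))), -1)), Mul(-1, 8)) = Add(Mul(2, -10, Pow(Add(-5, Mul(2, -10)), -1)), -8) = Add(Mul(2, -10, Pow(Add(-5, -20), -1)), -8) = Add(Mul(2, -10, Pow(-25, -1)), -8) = Add(Mul(2, -10, Rational(-1, 25)), -8) = Add(Rational(4, 5), -8) = Rational(-36, 5)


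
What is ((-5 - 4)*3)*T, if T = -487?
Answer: 13149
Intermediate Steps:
((-5 - 4)*3)*T = ((-5 - 4)*3)*(-487) = -9*3*(-487) = -27*(-487) = 13149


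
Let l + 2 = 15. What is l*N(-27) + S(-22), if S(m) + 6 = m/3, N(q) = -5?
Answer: -235/3 ≈ -78.333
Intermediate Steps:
l = 13 (l = -2 + 15 = 13)
S(m) = -6 + m/3
l*N(-27) + S(-22) = 13*(-5) + (-6 + (1/3)*(-22)) = -65 + (-6 - 22/3) = -65 - 40/3 = -235/3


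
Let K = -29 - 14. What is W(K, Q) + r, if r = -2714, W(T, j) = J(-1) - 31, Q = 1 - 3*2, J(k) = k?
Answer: -2746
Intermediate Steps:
Q = -5 (Q = 1 - 6 = -5)
K = -43
W(T, j) = -32 (W(T, j) = -1 - 31 = -32)
W(K, Q) + r = -32 - 2714 = -2746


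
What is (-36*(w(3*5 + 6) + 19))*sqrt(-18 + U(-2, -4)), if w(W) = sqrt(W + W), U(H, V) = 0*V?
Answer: 108*I*sqrt(2)*(-19 - sqrt(42)) ≈ -3891.8*I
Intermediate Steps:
U(H, V) = 0
w(W) = sqrt(2)*sqrt(W) (w(W) = sqrt(2*W) = sqrt(2)*sqrt(W))
(-36*(w(3*5 + 6) + 19))*sqrt(-18 + U(-2, -4)) = (-36*(sqrt(2)*sqrt(3*5 + 6) + 19))*sqrt(-18 + 0) = (-36*(sqrt(2)*sqrt(15 + 6) + 19))*sqrt(-18) = (-36*(sqrt(2)*sqrt(21) + 19))*(3*I*sqrt(2)) = (-36*(sqrt(42) + 19))*(3*I*sqrt(2)) = (-36*(19 + sqrt(42)))*(3*I*sqrt(2)) = (-684 - 36*sqrt(42))*(3*I*sqrt(2)) = 3*I*sqrt(2)*(-684 - 36*sqrt(42))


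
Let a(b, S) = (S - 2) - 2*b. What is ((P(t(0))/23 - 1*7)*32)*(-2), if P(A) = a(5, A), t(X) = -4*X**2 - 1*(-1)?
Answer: 11008/23 ≈ 478.61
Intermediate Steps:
a(b, S) = -2 + S - 2*b (a(b, S) = (-2 + S) - 2*b = -2 + S - 2*b)
t(X) = 1 - 4*X**2 (t(X) = -4*X**2 + 1 = 1 - 4*X**2)
P(A) = -12 + A (P(A) = -2 + A - 2*5 = -2 + A - 10 = -12 + A)
((P(t(0))/23 - 1*7)*32)*(-2) = (((-12 + (1 - 4*0**2))/23 - 1*7)*32)*(-2) = (((-12 + (1 - 4*0))*(1/23) - 7)*32)*(-2) = (((-12 + (1 + 0))*(1/23) - 7)*32)*(-2) = (((-12 + 1)*(1/23) - 7)*32)*(-2) = ((-11*1/23 - 7)*32)*(-2) = ((-11/23 - 7)*32)*(-2) = -172/23*32*(-2) = -5504/23*(-2) = 11008/23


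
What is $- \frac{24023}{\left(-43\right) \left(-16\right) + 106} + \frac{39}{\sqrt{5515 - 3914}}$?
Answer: $- \frac{24023}{794} + \frac{39 \sqrt{1601}}{1601} \approx -29.281$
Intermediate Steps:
$- \frac{24023}{\left(-43\right) \left(-16\right) + 106} + \frac{39}{\sqrt{5515 - 3914}} = - \frac{24023}{688 + 106} + \frac{39}{\sqrt{1601}} = - \frac{24023}{794} + 39 \frac{\sqrt{1601}}{1601} = \left(-24023\right) \frac{1}{794} + \frac{39 \sqrt{1601}}{1601} = - \frac{24023}{794} + \frac{39 \sqrt{1601}}{1601}$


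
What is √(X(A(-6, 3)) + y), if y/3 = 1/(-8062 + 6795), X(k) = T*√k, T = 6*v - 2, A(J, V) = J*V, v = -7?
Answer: √(-3801 - 211898148*I*√2)/1267 ≈ 9.6611 - 9.6612*I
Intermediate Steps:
T = -44 (T = 6*(-7) - 2 = -42 - 2 = -44)
X(k) = -44*√k
y = -3/1267 (y = 3/(-8062 + 6795) = 3/(-1267) = 3*(-1/1267) = -3/1267 ≈ -0.0023678)
√(X(A(-6, 3)) + y) = √(-44*3*I*√2 - 3/1267) = √(-132*I*√2 - 3/1267) = √(-3/1267 - 132*I*√2)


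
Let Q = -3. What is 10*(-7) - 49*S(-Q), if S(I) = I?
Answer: -217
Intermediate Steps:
10*(-7) - 49*S(-Q) = 10*(-7) - (-49)*(-3) = -70 - 49*3 = -70 - 147 = -217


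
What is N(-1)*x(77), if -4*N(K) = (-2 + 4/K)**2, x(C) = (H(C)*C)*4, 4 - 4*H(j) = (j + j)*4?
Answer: 424116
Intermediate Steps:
H(j) = 1 - 2*j (H(j) = 1 - (j + j)*4/4 = 1 - 2*j*4/4 = 1 - 2*j)
x(C) = 4*C*(1 - 2*C) (x(C) = ((1 - 2*C)*C)*4 = (C*(1 - 2*C))*4 = 4*C*(1 - 2*C))
N(K) = -(-2 + 4/K)**2/4
N(-1)*x(77) = (-1*(-2 - 1)**2/(-1)**2)*(4*77*(1 - 2*77)) = (-1*1*(-3)**2)*(4*77*(1 - 154)) = (-1*1*9)*(4*77*(-153)) = -9*(-47124) = 424116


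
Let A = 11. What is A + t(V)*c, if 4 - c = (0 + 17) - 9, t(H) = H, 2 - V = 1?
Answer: 7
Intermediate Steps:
V = 1 (V = 2 - 1*1 = 2 - 1 = 1)
c = -4 (c = 4 - ((0 + 17) - 9) = 4 - (17 - 9) = 4 - 1*8 = 4 - 8 = -4)
A + t(V)*c = 11 + 1*(-4) = 11 - 4 = 7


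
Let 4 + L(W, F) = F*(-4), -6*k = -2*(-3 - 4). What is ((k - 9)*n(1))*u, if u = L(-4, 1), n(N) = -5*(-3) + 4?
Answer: 5168/3 ≈ 1722.7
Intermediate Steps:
n(N) = 19 (n(N) = 15 + 4 = 19)
k = -7/3 (k = -(-1)*(-3 - 4)/3 = -(-1)*(-7)/3 = -⅙*14 = -7/3 ≈ -2.3333)
L(W, F) = -4 - 4*F (L(W, F) = -4 + F*(-4) = -4 - 4*F)
u = -8 (u = -4 - 4*1 = -4 - 4 = -8)
((k - 9)*n(1))*u = ((-7/3 - 9)*19)*(-8) = -34/3*19*(-8) = -646/3*(-8) = 5168/3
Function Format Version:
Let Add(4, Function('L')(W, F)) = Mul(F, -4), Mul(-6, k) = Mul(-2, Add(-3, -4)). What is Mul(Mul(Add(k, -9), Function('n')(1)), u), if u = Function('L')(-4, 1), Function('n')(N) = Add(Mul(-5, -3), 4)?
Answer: Rational(5168, 3) ≈ 1722.7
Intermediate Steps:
Function('n')(N) = 19 (Function('n')(N) = Add(15, 4) = 19)
k = Rational(-7, 3) (k = Mul(Rational(-1, 6), Mul(-2, Add(-3, -4))) = Mul(Rational(-1, 6), Mul(-2, -7)) = Mul(Rational(-1, 6), 14) = Rational(-7, 3) ≈ -2.3333)
Function('L')(W, F) = Add(-4, Mul(-4, F)) (Function('L')(W, F) = Add(-4, Mul(F, -4)) = Add(-4, Mul(-4, F)))
u = -8 (u = Add(-4, Mul(-4, 1)) = Add(-4, -4) = -8)
Mul(Mul(Add(k, -9), Function('n')(1)), u) = Mul(Mul(Add(Rational(-7, 3), -9), 19), -8) = Mul(Mul(Rational(-34, 3), 19), -8) = Mul(Rational(-646, 3), -8) = Rational(5168, 3)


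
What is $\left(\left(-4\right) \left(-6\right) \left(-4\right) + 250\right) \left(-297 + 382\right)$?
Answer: $13090$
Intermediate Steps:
$\left(\left(-4\right) \left(-6\right) \left(-4\right) + 250\right) \left(-297 + 382\right) = \left(24 \left(-4\right) + 250\right) 85 = \left(-96 + 250\right) 85 = 154 \cdot 85 = 13090$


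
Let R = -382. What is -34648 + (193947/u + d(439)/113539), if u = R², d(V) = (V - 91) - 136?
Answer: -574028265883007/16568065036 ≈ -34647.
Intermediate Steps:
d(V) = -227 + V (d(V) = (-91 + V) - 136 = -227 + V)
u = 145924 (u = (-382)² = 145924)
-34648 + (193947/u + d(439)/113539) = -34648 + (193947/145924 + (-227 + 439)/113539) = -34648 + (193947*(1/145924) + 212*(1/113539)) = -34648 + (193947/145924 + 212/113539) = -34648 + 22051484321/16568065036 = -574028265883007/16568065036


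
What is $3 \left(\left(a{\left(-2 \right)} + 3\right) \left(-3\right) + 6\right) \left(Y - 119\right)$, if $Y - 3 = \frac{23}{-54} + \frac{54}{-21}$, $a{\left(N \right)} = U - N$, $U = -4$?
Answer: $- \frac{44981}{42} \approx -1071.0$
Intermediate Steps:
$a{\left(N \right)} = -4 - N$
$Y = \frac{1}{378}$ ($Y = 3 + \left(\frac{23}{-54} + \frac{54}{-21}\right) = 3 + \left(23 \left(- \frac{1}{54}\right) + 54 \left(- \frac{1}{21}\right)\right) = 3 - \frac{1133}{378} = \frac{1}{378} \approx 0.0026455$)
$3 \left(\left(a{\left(-2 \right)} + 3\right) \left(-3\right) + 6\right) \left(Y - 119\right) = 3 \left(\left(\left(-4 - -2\right) + 3\right) \left(-3\right) + 6\right) \left(\frac{1}{378} - 119\right) = 3 \left(\left(\left(-4 + 2\right) + 3\right) \left(-3\right) + 6\right) \left(- \frac{44981}{378}\right) = 3 \left(\left(-2 + 3\right) \left(-3\right) + 6\right) \left(- \frac{44981}{378}\right) = 3 \left(1 \left(-3\right) + 6\right) \left(- \frac{44981}{378}\right) = 3 \left(-3 + 6\right) \left(- \frac{44981}{378}\right) = 3 \cdot 3 \left(- \frac{44981}{378}\right) = 9 \left(- \frac{44981}{378}\right) = - \frac{44981}{42}$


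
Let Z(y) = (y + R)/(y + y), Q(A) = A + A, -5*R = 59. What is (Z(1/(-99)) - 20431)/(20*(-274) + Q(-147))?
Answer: 49616/14435 ≈ 3.4372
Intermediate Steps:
R = -59/5 (R = -⅕*59 = -59/5 ≈ -11.800)
Q(A) = 2*A
Z(y) = (-59/5 + y)/(2*y) (Z(y) = (y - 59/5)/(y + y) = (-59/5 + y)/((2*y)) = (-59/5 + y)*(1/(2*y)) = (-59/5 + y)/(2*y))
(Z(1/(-99)) - 20431)/(20*(-274) + Q(-147)) = ((-59 + 5/(-99))/(10*(1/(-99))) - 20431)/(20*(-274) + 2*(-147)) = ((-59 + 5*(-1/99))/(10*(-1/99)) - 20431)/(-5480 - 294) = ((⅒)*(-99)*(-59 - 5/99) - 20431)/(-5774) = ((⅒)*(-99)*(-5846/99) - 20431)*(-1/5774) = (2923/5 - 20431)*(-1/5774) = -99232/5*(-1/5774) = 49616/14435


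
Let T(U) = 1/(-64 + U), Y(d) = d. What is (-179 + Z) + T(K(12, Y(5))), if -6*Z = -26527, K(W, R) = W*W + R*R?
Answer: 890857/210 ≈ 4242.2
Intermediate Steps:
K(W, R) = R² + W² (K(W, R) = W² + R² = R² + W²)
Z = 26527/6 (Z = -⅙*(-26527) = 26527/6 ≈ 4421.2)
(-179 + Z) + T(K(12, Y(5))) = (-179 + 26527/6) + 1/(-64 + (5² + 12²)) = 25453/6 + 1/(-64 + (25 + 144)) = 25453/6 + 1/(-64 + 169) = 25453/6 + 1/105 = 890857/210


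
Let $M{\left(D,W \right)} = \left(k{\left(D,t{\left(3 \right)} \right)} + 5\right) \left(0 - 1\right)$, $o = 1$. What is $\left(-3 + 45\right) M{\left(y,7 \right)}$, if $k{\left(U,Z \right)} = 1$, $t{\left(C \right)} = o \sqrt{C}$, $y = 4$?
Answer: $-252$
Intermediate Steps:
$t{\left(C \right)} = \sqrt{C}$ ($t{\left(C \right)} = 1 \sqrt{C} = \sqrt{C}$)
$M{\left(D,W \right)} = -6$ ($M{\left(D,W \right)} = \left(1 + 5\right) \left(0 - 1\right) = 6 \left(-1\right) = -6$)
$\left(-3 + 45\right) M{\left(y,7 \right)} = \left(-3 + 45\right) \left(-6\right) = 42 \left(-6\right) = -252$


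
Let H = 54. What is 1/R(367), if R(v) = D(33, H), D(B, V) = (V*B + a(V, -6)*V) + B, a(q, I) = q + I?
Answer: 1/4407 ≈ 0.00022691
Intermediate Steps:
a(q, I) = I + q
D(B, V) = B + B*V + V*(-6 + V) (D(B, V) = (V*B + (-6 + V)*V) + B = (B*V + V*(-6 + V)) + B = B + B*V + V*(-6 + V))
R(v) = 4407 (R(v) = 33 + 33*54 + 54*(-6 + 54) = 33 + 1782 + 54*48 = 33 + 1782 + 2592 = 4407)
1/R(367) = 1/4407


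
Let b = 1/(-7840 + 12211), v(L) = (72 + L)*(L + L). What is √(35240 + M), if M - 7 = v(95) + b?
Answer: 2*√319909630407/4371 ≈ 258.80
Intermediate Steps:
v(L) = 2*L*(72 + L) (v(L) = (72 + L)*(2*L) = 2*L*(72 + L))
b = 1/4371 ≈ 0.00022878
M = 138722428/4371 (M = 7 + (2*95*(72 + 95) + 1/4371) = 7 + (2*95*167 + 1/4371) = 7 + (31730 + 1/4371) = 7 + 138691831/4371 = 138722428/4371 ≈ 31737.)
√(35240 + M) = √(35240 + 138722428/4371) = √(292756468/4371) = 2*√319909630407/4371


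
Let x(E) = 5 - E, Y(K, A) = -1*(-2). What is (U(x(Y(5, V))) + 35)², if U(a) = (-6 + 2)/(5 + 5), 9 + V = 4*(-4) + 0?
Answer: 29929/25 ≈ 1197.2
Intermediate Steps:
V = -25 (V = -9 + (4*(-4) + 0) = -9 + (-16 + 0) = -9 - 16 = -25)
Y(K, A) = 2
U(a) = -⅖ (U(a) = -4/10 = -4*⅒ = -⅖)
(U(x(Y(5, V))) + 35)² = (-⅖ + 35)² = (173/5)² = 29929/25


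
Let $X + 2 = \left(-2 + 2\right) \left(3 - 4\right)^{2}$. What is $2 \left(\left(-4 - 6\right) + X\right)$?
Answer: $-24$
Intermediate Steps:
$X = -2$ ($X = -2 + \left(-2 + 2\right) \left(3 - 4\right)^{2} = -2 + 0 \left(-1\right)^{2} = -2 + 0 \cdot 1 = -2 + 0 = -2$)
$2 \left(\left(-4 - 6\right) + X\right) = 2 \left(\left(-4 - 6\right) - 2\right) = 2 \left(-10 - 2\right) = 2 \left(-12\right) = -24$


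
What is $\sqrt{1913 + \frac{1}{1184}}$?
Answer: $\frac{\sqrt{167609482}}{296} \approx 43.738$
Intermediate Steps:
$\sqrt{1913 + \frac{1}{1184}} = \sqrt{\frac{2264993}{1184}} = \frac{\sqrt{167609482}}{296}$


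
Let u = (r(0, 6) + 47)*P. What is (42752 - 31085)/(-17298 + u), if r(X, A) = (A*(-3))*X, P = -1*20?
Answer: -11667/18238 ≈ -0.63971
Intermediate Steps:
P = -20
r(X, A) = -3*A*X (r(X, A) = (-3*A)*X = -3*A*X)
u = -940 (u = (-3*6*0 + 47)*(-20) = (0 + 47)*(-20) = 47*(-20) = -940)
(42752 - 31085)/(-17298 + u) = (42752 - 31085)/(-17298 - 940) = 11667/(-18238) = 11667*(-1/18238) = -11667/18238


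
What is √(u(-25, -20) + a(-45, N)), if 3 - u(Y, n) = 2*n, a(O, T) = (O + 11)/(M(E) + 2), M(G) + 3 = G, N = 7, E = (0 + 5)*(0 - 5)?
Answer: 24*√13/13 ≈ 6.6564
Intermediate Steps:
E = -25 (E = 5*(-5) = -25)
M(G) = -3 + G
a(O, T) = -11/26 - O/26 (a(O, T) = (O + 11)/((-3 - 25) + 2) = (11 + O)/(-28 + 2) = (11 + O)/(-26) = (11 + O)*(-1/26) = -11/26 - O/26)
u(Y, n) = 3 - 2*n
√(u(-25, -20) + a(-45, N)) = √((3 - 2*(-20)) + (-11/26 - 1/26*(-45))) = √((3 + 40) + (-11/26 + 45/26)) = √(43 + 17/13) = √(576/13) = 24*√13/13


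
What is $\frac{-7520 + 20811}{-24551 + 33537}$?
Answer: $\frac{13291}{8986} \approx 1.4791$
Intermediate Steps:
$\frac{-7520 + 20811}{-24551 + 33537} = \frac{13291}{8986}$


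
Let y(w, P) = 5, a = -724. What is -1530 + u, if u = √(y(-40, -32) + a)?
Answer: -1530 + I*√719 ≈ -1530.0 + 26.814*I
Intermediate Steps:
u = I*√719 (u = √(5 - 724) = √(-719) = I*√719 ≈ 26.814*I)
-1530 + u = -1530 + I*√719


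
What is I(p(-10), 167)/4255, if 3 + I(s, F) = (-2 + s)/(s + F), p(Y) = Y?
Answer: -21/29045 ≈ -0.00072302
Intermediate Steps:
I(s, F) = -3 + (-2 + s)/(F + s) (I(s, F) = -3 + (-2 + s)/(s + F) = -3 + (-2 + s)/(F + s))
I(p(-10), 167)/4255 = ((-2 - 3*167 - 2*(-10))/(167 - 10))/4255 = ((-2 - 501 + 20)/157)*(1/4255) = ((1/157)*(-483))*(1/4255) = -483/157*1/4255 = -21/29045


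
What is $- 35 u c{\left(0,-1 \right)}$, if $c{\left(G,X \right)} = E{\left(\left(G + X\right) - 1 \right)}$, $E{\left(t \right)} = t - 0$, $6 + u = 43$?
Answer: $2590$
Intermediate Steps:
$u = 37$ ($u = -6 + 43 = 37$)
$E{\left(t \right)} = t$ ($E{\left(t \right)} = t + 0 = t$)
$c{\left(G,X \right)} = -1 + G + X$ ($c{\left(G,X \right)} = \left(G + X\right) - 1 = -1 + G + X$)
$- 35 u c{\left(0,-1 \right)} = \left(-35\right) 37 \left(-1 + 0 - 1\right) = \left(-1295\right) \left(-2\right) = 2590$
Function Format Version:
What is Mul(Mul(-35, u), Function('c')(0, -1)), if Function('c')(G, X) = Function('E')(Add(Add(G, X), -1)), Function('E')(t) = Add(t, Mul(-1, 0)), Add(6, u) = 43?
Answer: 2590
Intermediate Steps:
u = 37 (u = Add(-6, 43) = 37)
Function('E')(t) = t (Function('E')(t) = Add(t, 0) = t)
Function('c')(G, X) = Add(-1, G, X) (Function('c')(G, X) = Add(Add(G, X), -1) = Add(-1, G, X))
Mul(Mul(-35, u), Function('c')(0, -1)) = Mul(Mul(-35, 37), Add(-1, 0, -1)) = Mul(-1295, -2) = 2590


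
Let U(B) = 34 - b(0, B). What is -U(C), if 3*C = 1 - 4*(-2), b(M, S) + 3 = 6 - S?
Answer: -34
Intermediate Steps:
b(M, S) = 3 - S (b(M, S) = -3 + (6 - S) = 3 - S)
C = 3 (C = (1 - 4*(-2))/3 = (1 + 8)/3 = (⅓)*9 = 3)
U(B) = 31 + B (U(B) = 34 - (3 - B) = 34 + (-3 + B) = 31 + B)
-U(C) = -(31 + 3) = -1*34 = -34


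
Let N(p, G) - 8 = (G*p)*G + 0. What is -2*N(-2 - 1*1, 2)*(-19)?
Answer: -152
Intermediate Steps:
N(p, G) = 8 + p*G² (N(p, G) = 8 + ((G*p)*G + 0) = 8 + (p*G² + 0) = 8 + p*G²)
-2*N(-2 - 1*1, 2)*(-19) = -2*(8 + (-2 - 1*1)*2²)*(-19) = -2*(8 + (-2 - 1)*4)*(-19) = -2*(8 - 3*4)*(-19) = -2*(8 - 12)*(-19) = -2*(-4)*(-19) = 8*(-19) = -152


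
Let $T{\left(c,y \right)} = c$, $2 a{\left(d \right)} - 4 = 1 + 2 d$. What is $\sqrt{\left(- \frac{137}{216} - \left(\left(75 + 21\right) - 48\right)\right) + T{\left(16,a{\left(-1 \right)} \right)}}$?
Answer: $\frac{i \sqrt{42294}}{36} \approx 5.7126 i$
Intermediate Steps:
$a{\left(d \right)} = \frac{5}{2} + d$ ($a{\left(d \right)} = 2 + \frac{1 + 2 d}{2} = 2 + \left(\frac{1}{2} + d\right) = \frac{5}{2} + d$)
$\sqrt{\left(- \frac{137}{216} - \left(\left(75 + 21\right) - 48\right)\right) + T{\left(16,a{\left(-1 \right)} \right)}} = \sqrt{\left(- \frac{137}{216} - \left(\left(75 + 21\right) - 48\right)\right) + 16} = \sqrt{\left(\left(-137\right) \frac{1}{216} - \left(96 - 48\right)\right) + 16} = \sqrt{\left(- \frac{137}{216} - 48\right) + 16} = \sqrt{- \frac{10505}{216} + 16} = \sqrt{- \frac{7049}{216}} = \frac{i \sqrt{42294}}{36}$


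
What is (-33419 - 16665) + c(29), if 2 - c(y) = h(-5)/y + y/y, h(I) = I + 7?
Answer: -1452409/29 ≈ -50083.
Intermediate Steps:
h(I) = 7 + I
c(y) = 1 - 2/y (c(y) = 2 - ((7 - 5)/y + y/y) = 2 - (2/y + 1) = 2 - (1 + 2/y) = 2 + (-1 - 2/y) = 1 - 2/y)
(-33419 - 16665) + c(29) = (-33419 - 16665) + (-2 + 29)/29 = -50084 + (1/29)*27 = -50084 + 27/29 = -1452409/29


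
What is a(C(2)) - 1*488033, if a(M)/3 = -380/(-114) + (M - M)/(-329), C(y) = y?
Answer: -488023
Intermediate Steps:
a(M) = 10 (a(M) = 3*(-380/(-114) + (M - M)/(-329)) = 3*(-380*(-1/114) + 0*(-1/329)) = 3*(10/3 + 0) = 3*(10/3) = 10)
a(C(2)) - 1*488033 = 10 - 1*488033 = 10 - 488033 = -488023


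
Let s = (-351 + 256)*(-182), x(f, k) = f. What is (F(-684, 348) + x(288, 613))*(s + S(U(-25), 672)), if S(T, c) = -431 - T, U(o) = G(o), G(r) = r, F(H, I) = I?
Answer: 10738224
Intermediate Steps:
s = 17290 (s = -95*(-182) = 17290)
U(o) = o
(F(-684, 348) + x(288, 613))*(s + S(U(-25), 672)) = (348 + 288)*(17290 + (-431 - 1*(-25))) = 636*(17290 + (-431 + 25)) = 636*(17290 - 406) = 636*16884 = 10738224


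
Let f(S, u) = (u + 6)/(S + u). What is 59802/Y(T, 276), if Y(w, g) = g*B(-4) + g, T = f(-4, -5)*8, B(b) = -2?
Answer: -9967/46 ≈ -216.67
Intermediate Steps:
f(S, u) = (6 + u)/(S + u)
T = -8/9 (T = ((6 - 5)/(-4 - 5))*8 = (1/(-9))*8 = -⅑*1*8 = -⅑*8 = -8/9 ≈ -0.88889)
Y(w, g) = -g (Y(w, g) = g*(-2) + g = -2*g + g = -g)
59802/Y(T, 276) = 59802/((-1*276)) = 59802/(-276) = 59802*(-1/276) = -9967/46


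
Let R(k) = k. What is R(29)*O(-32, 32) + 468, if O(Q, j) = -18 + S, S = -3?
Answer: -141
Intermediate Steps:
O(Q, j) = -21 (O(Q, j) = -18 - 3 = -21)
R(29)*O(-32, 32) + 468 = 29*(-21) + 468 = -609 + 468 = -141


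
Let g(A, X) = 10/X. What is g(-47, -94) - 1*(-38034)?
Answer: 1787593/47 ≈ 38034.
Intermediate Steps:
g(-47, -94) - 1*(-38034) = 10/(-94) - 1*(-38034) = 10*(-1/94) + 38034 = -5/47 + 38034 = 1787593/47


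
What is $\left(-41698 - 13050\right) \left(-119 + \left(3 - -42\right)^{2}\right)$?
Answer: $-104349688$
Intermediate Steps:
$\left(-41698 - 13050\right) \left(-119 + \left(3 - -42\right)^{2}\right) = - 54748 \left(-119 + \left(3 + 42\right)^{2}\right) = - 54748 \left(-119 + 45^{2}\right) = - 54748 \left(-119 + 2025\right) = \left(-54748\right) 1906 = -104349688$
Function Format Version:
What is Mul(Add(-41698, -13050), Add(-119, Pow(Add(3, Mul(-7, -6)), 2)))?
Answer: -104349688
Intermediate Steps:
Mul(Add(-41698, -13050), Add(-119, Pow(Add(3, Mul(-7, -6)), 2))) = Mul(-54748, Add(-119, Pow(Add(3, 42), 2))) = Mul(-54748, Add(-119, Pow(45, 2))) = Mul(-54748, Add(-119, 2025)) = Mul(-54748, 1906) = -104349688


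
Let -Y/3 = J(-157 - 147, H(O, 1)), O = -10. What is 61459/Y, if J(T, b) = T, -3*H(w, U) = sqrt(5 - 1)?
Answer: 61459/912 ≈ 67.389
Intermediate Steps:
H(w, U) = -2/3 (H(w, U) = -sqrt(5 - 1)/3 = -sqrt(4)/3 = -1/3*2 = -2/3)
Y = 912 (Y = -3*(-157 - 147) = -3*(-304) = 912)
61459/Y = 61459/912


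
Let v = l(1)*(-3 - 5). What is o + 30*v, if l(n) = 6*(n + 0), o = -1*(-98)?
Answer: -1342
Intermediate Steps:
o = 98
l(n) = 6*n
v = -48 (v = (6*1)*(-3 - 5) = 6*(-8) = -48)
o + 30*v = 98 + 30*(-48) = 98 - 1440 = -1342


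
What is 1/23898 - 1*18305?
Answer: -437452889/23898 ≈ -18305.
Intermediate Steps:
1/23898 - 1*18305 = 1/23898 - 18305 = -437452889/23898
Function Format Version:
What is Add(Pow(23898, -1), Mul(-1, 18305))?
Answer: Rational(-437452889, 23898) ≈ -18305.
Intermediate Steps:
Add(Pow(23898, -1), Mul(-1, 18305)) = Add(Rational(1, 23898), -18305) = Rational(-437452889, 23898)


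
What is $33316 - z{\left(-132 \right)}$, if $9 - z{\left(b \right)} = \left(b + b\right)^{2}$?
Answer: $103003$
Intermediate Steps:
$z{\left(b \right)} = 9 - 4 b^{2}$ ($z{\left(b \right)} = 9 - \left(b + b\right)^{2} = 9 - \left(2 b\right)^{2} = 9 - 4 b^{2}$)
$33316 - z{\left(-132 \right)} = 33316 - \left(9 - 4 \left(-132\right)^{2}\right) = 33316 - \left(9 - 69696\right) = 33316 - -69687 = 33316 + 69687 = 103003$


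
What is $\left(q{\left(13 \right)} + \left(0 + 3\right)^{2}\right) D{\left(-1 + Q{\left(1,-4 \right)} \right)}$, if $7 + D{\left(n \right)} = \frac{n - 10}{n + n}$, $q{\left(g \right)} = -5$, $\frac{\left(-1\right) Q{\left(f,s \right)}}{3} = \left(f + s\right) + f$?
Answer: $-30$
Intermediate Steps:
$Q{\left(f,s \right)} = - 6 f - 3 s$ ($Q{\left(f,s \right)} = - 3 \left(\left(f + s\right) + f\right) = - 3 \left(s + 2 f\right) = - 6 f - 3 s$)
$D{\left(n \right)} = -7 + \frac{-10 + n}{2 n}$ ($D{\left(n \right)} = -7 + \frac{n - 10}{n + n} = -7 + \frac{-10 + n}{2 n}$)
$\left(q{\left(13 \right)} + \left(0 + 3\right)^{2}\right) D{\left(-1 + Q{\left(1,-4 \right)} \right)} = \left(-5 + \left(0 + 3\right)^{2}\right) \left(- \frac{13}{2} - \frac{5}{-1 - -6}\right) = \left(-5 + 3^{2}\right) \left(- \frac{13}{2} - \frac{5}{-1 + \left(-6 + 12\right)}\right) = \left(-5 + 9\right) \left(- \frac{13}{2} - \frac{5}{-1 + 6}\right) = 4 \left(- \frac{13}{2} - \frac{5}{5}\right) = 4 \left(- \frac{13}{2} - 1\right) = 4 \left(- \frac{15}{2}\right) = -30$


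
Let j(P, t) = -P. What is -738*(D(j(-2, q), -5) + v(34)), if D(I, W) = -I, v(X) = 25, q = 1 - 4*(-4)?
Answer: -16974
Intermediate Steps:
q = 17 (q = 1 + 16 = 17)
-738*(D(j(-2, q), -5) + v(34)) = -738*(-(-1)*(-2) + 25) = -738*(-1*2 + 25) = -738*(-2 + 25) = -738*23 = -16974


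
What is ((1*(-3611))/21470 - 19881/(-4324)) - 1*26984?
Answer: -26645563281/987620 ≈ -26980.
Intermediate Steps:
((1*(-3611))/21470 - 19881/(-4324)) - 1*26984 = (-3611*1/21470 - 19881*(-1/4324)) - 26984 = (-3611/21470 + 423/92) - 26984 = 4374799/987620 - 26984 = -26645563281/987620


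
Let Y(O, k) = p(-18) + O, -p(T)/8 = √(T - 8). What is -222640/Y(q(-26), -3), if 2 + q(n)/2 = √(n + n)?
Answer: 55660*I/(I + √13 - 2*√26) ≈ 1251.9 - 8253.0*I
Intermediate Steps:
p(T) = -8*√(-8 + T) (p(T) = -8*√(T - 8) = -8*√(-8 + T))
q(n) = -4 + 2*√2*√n (q(n) = -4 + 2*√(n + n) = -4 + 2*√(2*n) = -4 + 2*(√2*√n) = -4 + 2*√2*√n)
Y(O, k) = O - 8*I*√26 (Y(O, k) = -8*√(-8 - 18) + O = -8*I*√26 + O = O - 8*I*√26)
-222640/Y(q(-26), -3) = -222640/((-4 + 2*√2*√(-26)) - 8*I*√26) = -222640/((-4 + 2*√2*(I*√26)) - 8*I*√26) = -222640/((-4 + 4*I*√13) - 8*I*√26) = -222640/(-4 - 8*I*√26 + 4*I*√13)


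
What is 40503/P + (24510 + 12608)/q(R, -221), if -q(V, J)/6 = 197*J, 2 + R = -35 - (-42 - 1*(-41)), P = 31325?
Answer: 5871498008/4091389575 ≈ 1.4351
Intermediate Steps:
R = -36 (R = -2 + (-35 - (-42 - 1*(-41))) = -2 + (-35 - (-42 + 41)) = -2 + (-35 - 1*(-1)) = -2 + (-35 + 1) = -2 - 34 = -36)
q(V, J) = -1182*J
40503/P + (24510 + 12608)/q(R, -221) = 40503/31325 + (24510 + 12608)/((-1182*(-221))) = 40503*(1/31325) + 37118/261222 = 40503/31325 + 37118*(1/261222) = 40503/31325 + 18559/130611 = 5871498008/4091389575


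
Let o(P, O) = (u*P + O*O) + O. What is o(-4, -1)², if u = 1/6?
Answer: 4/9 ≈ 0.44444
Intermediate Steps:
u = ⅙ (u = 1*(⅙) = ⅙ ≈ 0.16667)
o(P, O) = O + O² + P/6 (o(P, O) = (P/6 + O*O) + O = (P/6 + O²) + O = (O² + P/6) + O = O + O² + P/6)
o(-4, -1)² = (-1 + (-1)² + (⅙)*(-4))² = (-1 + 1 - ⅔)² = (-⅔)² = 4/9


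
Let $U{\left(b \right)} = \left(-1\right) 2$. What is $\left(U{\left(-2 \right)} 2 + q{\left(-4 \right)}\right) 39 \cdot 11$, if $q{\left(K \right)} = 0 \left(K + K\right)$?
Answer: $-1716$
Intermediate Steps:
$U{\left(b \right)} = -2$
$q{\left(K \right)} = 0$ ($q{\left(K \right)} = 0 \cdot 2 K = 0$)
$\left(U{\left(-2 \right)} 2 + q{\left(-4 \right)}\right) 39 \cdot 11 = \left(\left(-2\right) 2 + 0\right) 39 \cdot 11 = \left(-4 + 0\right) 39 \cdot 11 = \left(-4\right) 39 \cdot 11 = \left(-156\right) 11 = -1716$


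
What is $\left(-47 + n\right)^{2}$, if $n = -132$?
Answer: $32041$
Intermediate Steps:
$\left(-47 + n\right)^{2} = \left(-47 - 132\right)^{2} = \left(-179\right)^{2} = 32041$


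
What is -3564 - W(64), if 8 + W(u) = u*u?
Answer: -7652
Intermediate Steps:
W(u) = -8 + u² (W(u) = -8 + u*u = -8 + u²)
-3564 - W(64) = -3564 - (-8 + 64²) = -3564 - (-8 + 4096) = -3564 - 1*4088 = -3564 - 4088 = -7652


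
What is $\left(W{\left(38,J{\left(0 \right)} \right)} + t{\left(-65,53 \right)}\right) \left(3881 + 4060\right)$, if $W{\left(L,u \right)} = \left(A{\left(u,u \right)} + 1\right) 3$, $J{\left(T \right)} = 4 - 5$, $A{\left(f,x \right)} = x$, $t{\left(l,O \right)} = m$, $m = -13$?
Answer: $-103233$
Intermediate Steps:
$t{\left(l,O \right)} = -13$
$J{\left(T \right)} = -1$
$W{\left(L,u \right)} = 3 + 3 u$ ($W{\left(L,u \right)} = \left(u + 1\right) 3 = \left(1 + u\right) 3 = 3 + 3 u$)
$\left(W{\left(38,J{\left(0 \right)} \right)} + t{\left(-65,53 \right)}\right) \left(3881 + 4060\right) = \left(\left(3 + 3 \left(-1\right)\right) - 13\right) \left(3881 + 4060\right) = \left(\left(3 - 3\right) - 13\right) 7941 = \left(0 - 13\right) 7941 = \left(-13\right) 7941 = -103233$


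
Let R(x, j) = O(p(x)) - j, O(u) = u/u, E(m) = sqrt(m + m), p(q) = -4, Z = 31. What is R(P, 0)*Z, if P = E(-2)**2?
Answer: 31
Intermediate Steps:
E(m) = sqrt(2)*sqrt(m) (E(m) = sqrt(2*m) = sqrt(2)*sqrt(m))
O(u) = 1
P = -4 (P = (sqrt(2)*sqrt(-2))**2 = (sqrt(2)*(I*sqrt(2)))**2 = (2*I)**2 = -4)
R(x, j) = 1 - j
R(P, 0)*Z = (1 - 1*0)*31 = (1 + 0)*31 = 1*31 = 31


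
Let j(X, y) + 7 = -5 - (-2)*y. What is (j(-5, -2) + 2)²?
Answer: 196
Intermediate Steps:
j(X, y) = -12 + 2*y (j(X, y) = -7 + (-5 - (-2)*y) = -7 + (-5 + 2*y) = -12 + 2*y)
(j(-5, -2) + 2)² = ((-12 + 2*(-2)) + 2)² = ((-12 - 4) + 2)² = (-16 + 2)² = (-14)² = 196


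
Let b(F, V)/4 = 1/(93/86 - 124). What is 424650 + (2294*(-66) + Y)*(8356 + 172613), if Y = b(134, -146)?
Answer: -289634952839982/10571 ≈ -2.7399e+10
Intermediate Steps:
b(F, V) = -344/10571 (b(F, V) = 4/(93/86 - 124) = 4/(-10571/86) = 4*(-86/10571) = -344/10571)
Y = -344/10571 ≈ -0.032542
424650 + (2294*(-66) + Y)*(8356 + 172613) = 424650 + (2294*(-66) - 344/10571)*(8356 + 172613) = 424650 + (-151404 - 344/10571)*180969 = 424650 - 1600492028/10571*180969 = 424650 - 289639441815132/10571 = -289634952839982/10571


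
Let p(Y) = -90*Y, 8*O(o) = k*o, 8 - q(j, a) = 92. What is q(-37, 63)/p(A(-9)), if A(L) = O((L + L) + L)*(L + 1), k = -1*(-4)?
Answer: 7/810 ≈ 0.0086420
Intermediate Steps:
k = 4
q(j, a) = -84 (q(j, a) = 8 - 1*92 = 8 - 92 = -84)
O(o) = o/2 (O(o) = (4*o)/8 = o/2)
A(L) = 3*L*(1 + L)/2 (A(L) = (((L + L) + L)/2)*(L + 1) = ((2*L + L)/2)*(1 + L) = ((3*L)/2)*(1 + L) = (3*L/2)*(1 + L) = 3*L*(1 + L)/2)
q(-37, 63)/p(A(-9)) = -84*1/(1215*(1 - 9)) = -84/((-135*(-9)*(-8))) = -84/((-90*108)) = -84/(-9720) = -84*(-1/9720) = 7/810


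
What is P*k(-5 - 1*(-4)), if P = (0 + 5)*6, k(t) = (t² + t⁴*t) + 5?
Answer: 150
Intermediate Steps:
k(t) = 5 + t² + t⁵ (k(t) = (t² + t⁵) + 5 = 5 + t² + t⁵)
P = 30 (P = 5*6 = 30)
P*k(-5 - 1*(-4)) = 30*(5 + (-5 - 1*(-4))² + (-5 - 1*(-4))⁵) = 30*(5 + (-5 + 4)² + (-5 + 4)⁵) = 30*(5 + (-1)² + (-1)⁵) = 30*(5 + 1 - 1) = 30*5 = 150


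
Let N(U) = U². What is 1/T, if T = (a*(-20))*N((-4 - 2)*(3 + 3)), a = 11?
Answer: -1/285120 ≈ -3.5073e-6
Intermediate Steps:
T = -285120 (T = (11*(-20))*((-4 - 2)*(3 + 3))² = -220*(-6*6)² = -220*(-36)² = -220*1296 = -285120)
1/T = 1/(-285120) = -1/285120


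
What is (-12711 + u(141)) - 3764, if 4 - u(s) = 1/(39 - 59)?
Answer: -329419/20 ≈ -16471.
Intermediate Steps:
u(s) = 81/20 (u(s) = 4 - 1/(39 - 59) = 4 - 1/(-20) = 4 - 1*(-1/20) = 4 + 1/20 = 81/20)
(-12711 + u(141)) - 3764 = (-12711 + 81/20) - 3764 = -254139/20 - 3764 = -329419/20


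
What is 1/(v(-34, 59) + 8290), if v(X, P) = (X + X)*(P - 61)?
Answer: 1/8426 ≈ 0.00011868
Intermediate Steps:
v(X, P) = 2*X*(-61 + P) (v(X, P) = (2*X)*(-61 + P) = 2*X*(-61 + P))
1/(v(-34, 59) + 8290) = 1/(2*(-34)*(-61 + 59) + 8290) = 1/(2*(-34)*(-2) + 8290) = 1/(136 + 8290) = 1/8426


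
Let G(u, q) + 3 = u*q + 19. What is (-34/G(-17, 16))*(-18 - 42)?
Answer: -255/32 ≈ -7.9688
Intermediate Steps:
G(u, q) = 16 + q*u (G(u, q) = -3 + (u*q + 19) = -3 + (q*u + 19) = -3 + (19 + q*u) = 16 + q*u)
(-34/G(-17, 16))*(-18 - 42) = (-34/(16 + 16*(-17)))*(-18 - 42) = -34/(16 - 272)*(-60) = -34/(-256)*(-60) = -34*(-1/256)*(-60) = (17/128)*(-60) = -255/32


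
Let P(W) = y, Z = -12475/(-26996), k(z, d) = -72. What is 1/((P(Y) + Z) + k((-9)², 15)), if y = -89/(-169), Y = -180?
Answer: -4562324/323976409 ≈ -0.014082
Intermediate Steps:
y = 89/169 (y = -89*(-1/169) = 89/169 ≈ 0.52663)
Z = 12475/26996 (Z = -12475*(-1/26996) = 12475/26996 ≈ 0.46211)
P(W) = 89/169
1/((P(Y) + Z) + k((-9)², 15)) = 1/((89/169 + 12475/26996) - 72) = 1/(4510919/4562324 - 72) = 1/(-323976409/4562324) = -4562324/323976409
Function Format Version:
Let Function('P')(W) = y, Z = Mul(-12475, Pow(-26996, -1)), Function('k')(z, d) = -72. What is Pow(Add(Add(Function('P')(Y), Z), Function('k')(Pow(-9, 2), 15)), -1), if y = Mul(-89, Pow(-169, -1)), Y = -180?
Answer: Rational(-4562324, 323976409) ≈ -0.014082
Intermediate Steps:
y = Rational(89, 169) (y = Mul(-89, Rational(-1, 169)) = Rational(89, 169) ≈ 0.52663)
Z = Rational(12475, 26996) (Z = Mul(-12475, Rational(-1, 26996)) = Rational(12475, 26996) ≈ 0.46211)
Function('P')(W) = Rational(89, 169)
Pow(Add(Add(Function('P')(Y), Z), Function('k')(Pow(-9, 2), 15)), -1) = Pow(Add(Add(Rational(89, 169), Rational(12475, 26996)), -72), -1) = Pow(Add(Rational(4510919, 4562324), -72), -1) = Pow(Rational(-323976409, 4562324), -1) = Rational(-4562324, 323976409)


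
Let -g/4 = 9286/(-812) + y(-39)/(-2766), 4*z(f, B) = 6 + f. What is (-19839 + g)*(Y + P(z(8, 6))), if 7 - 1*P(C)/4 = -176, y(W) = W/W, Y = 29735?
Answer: -169303183340089/280749 ≈ -6.0304e+8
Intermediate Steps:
y(W) = 1
z(f, B) = 3/2 + f/4 (z(f, B) = (6 + f)/4 = 3/2 + f/4)
g = 12842944/280749 (g = -4*(9286/(-812) + 1/(-2766)) = -4*(9286*(-1/812) + 1*(-1/2766)) = -4*(-4643/406 - 1/2766) = -4*(-3210736/280749) = 12842944/280749 ≈ 45.745)
P(C) = 732 (P(C) = 28 - 4*(-176) = 28 + 704 = 732)
(-19839 + g)*(Y + P(z(8, 6))) = (-19839 + 12842944/280749)*(29735 + 732) = -5556936467/280749*30467 = -169303183340089/280749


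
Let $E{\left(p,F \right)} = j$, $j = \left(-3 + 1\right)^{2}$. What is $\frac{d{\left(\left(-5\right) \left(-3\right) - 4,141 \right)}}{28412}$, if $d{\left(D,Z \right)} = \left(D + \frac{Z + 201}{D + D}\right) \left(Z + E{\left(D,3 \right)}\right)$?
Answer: $\frac{10585}{78133} \approx 0.13547$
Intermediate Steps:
$j = 4$ ($j = \left(-2\right)^{2} = 4$)
$E{\left(p,F \right)} = 4$
$d{\left(D,Z \right)} = \left(4 + Z\right) \left(D + \frac{201 + Z}{2 D}\right)$ ($d{\left(D,Z \right)} = \left(D + \frac{Z + 201}{D + D}\right) \left(Z + 4\right) = \left(D + \frac{201 + Z}{2 D}\right) \left(4 + Z\right) = \left(4 + Z\right) \left(D + \frac{201 + Z}{2 D}\right)$)
$\frac{d{\left(\left(-5\right) \left(-3\right) - 4,141 \right)}}{28412} = \frac{\frac{1}{2} \frac{1}{\left(-5\right) \left(-3\right) - 4} \left(804 + 141^{2} + 205 \cdot 141 + 2 \left(\left(-5\right) \left(-3\right) - 4\right)^{2} \left(4 + 141\right)\right)}{28412} = \frac{804 + 19881 + 28905 + 2 \left(15 - 4\right)^{2} \cdot 145}{2 \left(15 - 4\right)} \frac{1}{28412} = \frac{804 + 19881 + 28905 + 2 \cdot 11^{2} \cdot 145}{2 \cdot 11} \cdot \frac{1}{28412} = \frac{1}{2} \cdot \frac{1}{11} \left(804 + 19881 + 28905 + 2 \cdot 121 \cdot 145\right) \frac{1}{28412} = \frac{1}{2} \cdot \frac{1}{11} \left(804 + 19881 + 28905 + 35090\right) \frac{1}{28412} = \frac{1}{2} \cdot \frac{1}{11} \cdot 84680 \cdot \frac{1}{28412} = \frac{42340}{11} \cdot \frac{1}{28412} = \frac{10585}{78133}$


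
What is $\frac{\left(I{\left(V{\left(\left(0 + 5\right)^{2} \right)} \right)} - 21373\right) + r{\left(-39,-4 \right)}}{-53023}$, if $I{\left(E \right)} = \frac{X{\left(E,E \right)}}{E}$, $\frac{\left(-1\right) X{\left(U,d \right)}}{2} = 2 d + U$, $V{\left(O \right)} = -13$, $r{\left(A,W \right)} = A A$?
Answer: $\frac{19858}{53023} \approx 0.37452$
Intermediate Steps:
$r{\left(A,W \right)} = A^{2}$
$X{\left(U,d \right)} = - 4 d - 2 U$ ($X{\left(U,d \right)} = - 2 \left(2 d + U\right) = - 2 \left(U + 2 d\right) = - 4 d - 2 U$)
$I{\left(E \right)} = -6$ ($I{\left(E \right)} = \frac{- 4 E - 2 E}{E} = \frac{\left(-6\right) E}{E} = -6$)
$\frac{\left(I{\left(V{\left(\left(0 + 5\right)^{2} \right)} \right)} - 21373\right) + r{\left(-39,-4 \right)}}{-53023} = \frac{\left(-6 - 21373\right) + \left(-39\right)^{2}}{-53023} = \left(-21379 + 1521\right) \left(- \frac{1}{53023}\right) = \left(-19858\right) \left(- \frac{1}{53023}\right) = \frac{19858}{53023}$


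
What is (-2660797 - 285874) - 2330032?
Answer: -5276703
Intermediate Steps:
(-2660797 - 285874) - 2330032 = -2946671 - 2330032 = -5276703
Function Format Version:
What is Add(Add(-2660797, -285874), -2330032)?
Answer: -5276703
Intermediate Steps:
Add(Add(-2660797, -285874), -2330032) = Add(-2946671, -2330032) = -5276703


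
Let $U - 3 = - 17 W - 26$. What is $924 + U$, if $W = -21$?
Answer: $1258$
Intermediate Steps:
$U = 334$ ($U = 3 - -331 = 3 + \left(357 - 26\right) = 3 + 331 = 334$)
$924 + U = 924 + 334 = 1258$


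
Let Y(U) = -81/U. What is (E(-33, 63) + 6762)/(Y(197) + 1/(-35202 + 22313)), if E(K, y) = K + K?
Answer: -8501017284/522103 ≈ -16282.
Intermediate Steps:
E(K, y) = 2*K
(E(-33, 63) + 6762)/(Y(197) + 1/(-35202 + 22313)) = (2*(-33) + 6762)/(-81/197 + 1/(-35202 + 22313)) = (-66 + 6762)/(-81*1/197 + 1/(-12889)) = 6696/(-81/197 - 1/12889) = 6696/(-1044206/2539133) = 6696*(-2539133/1044206) = -8501017284/522103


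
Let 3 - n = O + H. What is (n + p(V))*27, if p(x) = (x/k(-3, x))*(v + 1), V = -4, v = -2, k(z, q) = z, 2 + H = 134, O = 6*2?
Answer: -3843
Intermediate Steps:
O = 12
H = 132 (H = -2 + 134 = 132)
n = -141 (n = 3 - (12 + 132) = 3 - 1*144 = 3 - 144 = -141)
p(x) = x/3 (p(x) = (x/(-3))*(-2 + 1) = (x*(-⅓))*(-1) = -x/3*(-1) = x/3)
(n + p(V))*27 = (-141 + (⅓)*(-4))*27 = (-141 - 4/3)*27 = -427/3*27 = -3843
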